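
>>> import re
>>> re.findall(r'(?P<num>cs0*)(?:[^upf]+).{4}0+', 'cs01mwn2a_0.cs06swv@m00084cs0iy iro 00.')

The pattern matches the literal 'cs', then zero or more of the literal '0' (captured as 'num'); then one or more of any character except [upf] (non-capturing group); then exactly 4 of any character, then one or more of a literal '0'.
Because there's exactly one group, `findall` drops the full match and keeps group 1 from the one hit.

['cs0']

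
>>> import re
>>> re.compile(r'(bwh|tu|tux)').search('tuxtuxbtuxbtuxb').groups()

Alternation isn't longest-match — the leftmost alternative that fits at this position is chosen.
`re.search` tries every starting position until one works.
The match spans [0:2] → 'tu'.
Captured: group 1 = 'tu'.

('tu',)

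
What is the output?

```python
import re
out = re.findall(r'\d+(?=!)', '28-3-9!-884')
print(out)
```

['9']

The lookaround is zero-width — it requires the adjacent text to match without consuming it, so the asserted text isn't part of the match.
Matches: at [5:6] → '9'.
With no groups in the pattern, `findall` gives back each whole match — 1 here.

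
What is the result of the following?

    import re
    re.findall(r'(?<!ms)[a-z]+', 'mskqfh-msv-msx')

['mskqfh', 'msv', 'msx']

The negative lookahead/lookbehind blocks any match where the forbidden context is present.
Matches: at [0:6] → 'mskqfh'; at [7:10] → 'msv'; at [11:14] → 'msx'.
With no groups in the pattern, `findall` gives back each whole match — 3 here.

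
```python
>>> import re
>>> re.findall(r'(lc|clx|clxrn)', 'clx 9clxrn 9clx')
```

Alternation tries branches left to right and keeps the first one that lets the overall match succeed at that position.
Scanning left to right: at [0:3] match 'clx', group 1 = 'clx'; at [5:8] match 'clx', group 1 = 'clx'; at [12:15] match 'clx', group 1 = 'clx'.
One capturing group, so `findall` returns just the captured substring from each match — 3 in all.

['clx', 'clx', 'clx']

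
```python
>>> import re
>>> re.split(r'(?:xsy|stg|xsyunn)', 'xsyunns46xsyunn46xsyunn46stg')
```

['', 'unns46', 'unn46', 'unn46', '']

Alternation isn't longest-match — the leftmost alternative that fits at this position is chosen.
Splitting on the pattern gives 5 pieces.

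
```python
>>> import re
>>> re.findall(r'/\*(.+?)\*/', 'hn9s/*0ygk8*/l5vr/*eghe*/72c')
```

['0ygk8', 'eghe']

Because there's exactly one group, `findall` drops the full match and keeps group 1 from each hit.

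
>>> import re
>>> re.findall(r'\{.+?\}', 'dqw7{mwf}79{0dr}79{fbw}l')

['{mwf}', '{0dr}', '{fbw}']

`findall` yields the raw match text (3 of them) because the pattern has no groups.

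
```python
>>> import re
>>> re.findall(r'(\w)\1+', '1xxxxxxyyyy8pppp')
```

['x', 'y', 'p']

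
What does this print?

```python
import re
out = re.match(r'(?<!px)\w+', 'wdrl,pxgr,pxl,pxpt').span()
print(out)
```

Because the assertion is negative and zero-width, positions next to the forbidden text are skipped.
With `match`, the pattern is implicitly anchored at the beginning.
The match spans [0:4] → 'wdrl'.

(0, 4)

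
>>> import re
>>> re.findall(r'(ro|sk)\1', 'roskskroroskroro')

The backreference `\1` re-matches whatever the first group consumed, character for character.
Matches: at [2:6] match 'sksk', group 1 = 'sk'; at [6:10] match 'roro', group 1 = 'ro'; at [12:16] match 'roro', group 1 = 'ro'.
With a single group, `findall` returns only what that group captured — 3 items.

['sk', 'ro', 'ro']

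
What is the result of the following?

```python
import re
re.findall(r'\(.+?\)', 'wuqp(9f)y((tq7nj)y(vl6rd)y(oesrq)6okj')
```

['(9f)', '((tq7nj)', '(vl6rd)', '(oesrq)']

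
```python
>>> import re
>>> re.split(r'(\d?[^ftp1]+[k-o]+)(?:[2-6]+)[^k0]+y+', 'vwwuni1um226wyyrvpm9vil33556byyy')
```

['vwwuni', '1um', '']

Pattern: optionally a digit, then one or more of any character except [ftp1], then one or more of a character in [k-o] (captured); then one or more of a character in [2-6] (non-capturing group); then one or more of any character except [k0], then one or more of the literal 'y'.
Matches to split on: at [6:32] → '1um226wyyrvpm9vil33556byyy'.
The group in the pattern means `split` returns the separators' captures alongside the pieces.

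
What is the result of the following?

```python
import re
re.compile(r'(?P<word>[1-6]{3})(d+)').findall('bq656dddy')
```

Pattern: exactly 3 of a character in [1-6] (captured as 'word'); then one or more of a literal 'd' (captured).
`findall` packs the 2 group values into a tuple for every match.

[('656', 'ddd')]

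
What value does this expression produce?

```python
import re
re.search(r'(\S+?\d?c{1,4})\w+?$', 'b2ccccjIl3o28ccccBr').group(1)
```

'b2cccc'

This matches one or more of a non-whitespace character (lazy), then optionally a digit, then 1 to 4 of a literal 'c' (captured); then one or more of a word character (lazy); then anchored at the end.
The `?` after the quantifier makes it lazy — it takes as little as possible before letting the rest of the pattern try.
`re.search` tries every starting position until one works.
The match spans [0:19] → 'b2ccccjIl3o28ccccBr'.
Captured: group 1 = 'b2cccc'.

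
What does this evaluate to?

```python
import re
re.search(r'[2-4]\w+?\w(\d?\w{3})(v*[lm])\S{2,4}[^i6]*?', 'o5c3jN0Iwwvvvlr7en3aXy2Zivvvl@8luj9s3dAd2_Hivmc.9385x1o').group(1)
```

'0Iww'

The pattern matches a character in [2-4], then one or more of a word character (lazy), then a word character; then optionally a digit, then exactly 3 of a word character (captured); then zero or more of the literal 'v', then one of [lm] (captured); then 2 to 4 of a non-whitespace character, then zero or more of any character except [i6] (lazy).
A non-greedy quantifier consumes as few characters as it can — just enough that the remainder of the pattern still matches from where it stops; whatever follows it matches normally.
`search` walks the string left to right and returns the first match it finds.
The match spans [3:18] → '3jN0Iwwvvvlr7en'.
Captured: group 1 = '0Iww', group 2 = 'vvvl'.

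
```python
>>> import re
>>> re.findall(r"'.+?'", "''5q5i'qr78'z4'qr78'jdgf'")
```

["''5q5i'", "'z4'", "'jdgf'"]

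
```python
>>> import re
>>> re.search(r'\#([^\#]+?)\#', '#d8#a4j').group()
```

The match spans [0:4] → '#d8#'.

'#d8#'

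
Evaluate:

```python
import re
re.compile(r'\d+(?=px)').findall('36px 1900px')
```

['36', '1900']

The `(?=…)`/`(?<=…)` assertion just peeks at neighbouring text; it doesn't advance the match position.
`findall` yields the raw match text (2 of them) because the pattern has no groups.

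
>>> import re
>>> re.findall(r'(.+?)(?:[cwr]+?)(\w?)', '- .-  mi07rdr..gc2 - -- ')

Pattern: one or more of any character (lazy) (captured); then one or more of one of [cwr] (lazy) (non-capturing group); then optionally a word character (captured).
`findall` packs the 2 group values into a tuple for every match.

[('- .-  mi07', 'd'), ('r..g', '2')]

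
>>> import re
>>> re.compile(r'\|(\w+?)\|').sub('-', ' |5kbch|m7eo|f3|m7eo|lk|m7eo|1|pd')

' -m7eo-m7eo-m7eo-pd'

Each match is replaced by '-'.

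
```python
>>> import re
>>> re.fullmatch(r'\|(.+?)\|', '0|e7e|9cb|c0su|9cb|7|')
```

None

`re.fullmatch` is like wrapping the pattern in `^…$` (in single-line mode).
Here the string isn't matched end-to-end, so the call returns None.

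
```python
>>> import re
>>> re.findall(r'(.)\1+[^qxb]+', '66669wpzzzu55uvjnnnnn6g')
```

A backreference is literal: `\1` must see the identical characters the first group matched.
`findall` collects group 1 from the one match (1 total).

['6']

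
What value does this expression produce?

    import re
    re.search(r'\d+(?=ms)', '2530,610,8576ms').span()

(9, 13)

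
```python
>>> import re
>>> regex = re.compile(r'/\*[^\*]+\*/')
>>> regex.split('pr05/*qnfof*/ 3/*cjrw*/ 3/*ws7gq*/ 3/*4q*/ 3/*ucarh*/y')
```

['pr05', ' 3', ' 3', ' 3', ' 3', 'y']

Matches to split on: at [4:13] → '/*qnfof*/'; at [15:23] → '/*cjrw*/'; at [25:34] → '/*ws7gq*/'; at [36:42] → '/*4q*/'; at [44:53] → '/*ucarh*/'.
Each match becomes a cut point; 6 segments remain.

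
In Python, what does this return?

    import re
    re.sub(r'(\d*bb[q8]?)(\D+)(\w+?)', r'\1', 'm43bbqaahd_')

`\1` in the replacement pulls in group 1's text for each match.

'm43bbq'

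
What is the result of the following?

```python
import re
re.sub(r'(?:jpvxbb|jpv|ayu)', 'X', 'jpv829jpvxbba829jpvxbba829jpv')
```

'X829Xa829Xa829X'

Alternation isn't longest-match — the leftmost alternative that fits at this position is chosen.
Matches: at [0:3] → 'jpv'; at [6:12] → 'jpvxbb'; at [16:22] → 'jpvxbb'; at [26:29] → 'jpv'.
Each match is replaced by 'X'.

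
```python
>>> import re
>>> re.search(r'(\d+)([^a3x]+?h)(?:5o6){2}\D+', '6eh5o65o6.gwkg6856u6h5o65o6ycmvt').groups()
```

The match spans [0:14] → '6eh5o65o6.gwkg'.
Captured: group 1 = '6', group 2 = 'eh'.

('6', 'eh')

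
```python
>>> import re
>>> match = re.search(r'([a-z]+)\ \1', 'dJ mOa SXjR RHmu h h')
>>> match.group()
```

'h h'

After group 1 captures some text, `\1` only succeeds where that same text appears again.
`re.search` tries every starting position until one works.
The match spans [17:20] → 'h h'.
Captured: group 1 = 'h'.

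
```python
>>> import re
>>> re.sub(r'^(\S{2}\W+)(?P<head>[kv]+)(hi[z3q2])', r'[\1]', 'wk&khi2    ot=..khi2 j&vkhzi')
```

The pattern matches anchored at the start of the string; then exactly 2 of a non-whitespace character, then one or more of a non-word character (captured); then one or more of one of [kv] (captured as 'head'); then the literal 'hi', then one of [z3q2] (captured).
`\1` in the replacement pulls in group 1's text for each match.

'[wk&]    ot=..khi2 j&vkhzi'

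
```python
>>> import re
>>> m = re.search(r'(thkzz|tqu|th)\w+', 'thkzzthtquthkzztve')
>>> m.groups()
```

('thkzz',)

`|` is ordered: at each position the engine commits to the first alternative that works.
`re.search` tries every starting position until one works.
The match spans [0:18] → 'thkzzthtquthkzztve'.
Captured: group 1 = 'thkzz'.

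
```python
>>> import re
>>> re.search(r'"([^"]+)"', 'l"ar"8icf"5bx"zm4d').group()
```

'"ar"'

The match spans [1:5] → '"ar"'.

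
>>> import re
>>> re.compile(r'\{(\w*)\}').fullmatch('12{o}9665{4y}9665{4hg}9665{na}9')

None

`re.fullmatch` requires the pattern to consume the entire string.
Here the string isn't matched end-to-end, so the call returns None.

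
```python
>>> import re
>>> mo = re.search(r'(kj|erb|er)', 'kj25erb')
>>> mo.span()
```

`re.search` scans for the first position where the pattern succeeds.
The match spans [0:2] → 'kj'.
Captured: group 1 = 'kj'.

(0, 2)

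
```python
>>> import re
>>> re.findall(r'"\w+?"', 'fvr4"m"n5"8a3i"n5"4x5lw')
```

Scanning left to right: at [4:7] → '"m"'; at [9:15] → '"8a3i"'.
With no groups in the pattern, `findall` gives back each whole match — 2 here.

['"m"', '"8a3i"']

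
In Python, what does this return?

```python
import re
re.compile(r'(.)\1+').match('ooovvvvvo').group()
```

'ooo'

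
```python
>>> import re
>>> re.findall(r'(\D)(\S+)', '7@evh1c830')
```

Pattern: a non-digit (captured); then one or more of a non-whitespace character (captured).
Matches: at [1:10] match '@evh1c830', groups = ('@', 'evh1c830').
Multiple groups make `findall` return tuples — one 2-tuple for the one match.

[('@', 'evh1c830')]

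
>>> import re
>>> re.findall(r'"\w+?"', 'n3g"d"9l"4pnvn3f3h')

Walking the string: at [3:6] → '"d"'.
No capturing groups, so `findall` returns the 1 full match string.

['"d"']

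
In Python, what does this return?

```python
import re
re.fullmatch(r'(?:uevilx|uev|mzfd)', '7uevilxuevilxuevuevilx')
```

`re.fullmatch` requires the pattern to consume the entire string.
Here the string isn't matched end-to-end, so the call returns None.

None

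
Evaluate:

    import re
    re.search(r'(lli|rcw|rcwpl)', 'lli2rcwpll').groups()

`re.search` tries every starting position until one works.
The match spans [0:3] → 'lli'.
Captured: group 1 = 'lli'.

('lli',)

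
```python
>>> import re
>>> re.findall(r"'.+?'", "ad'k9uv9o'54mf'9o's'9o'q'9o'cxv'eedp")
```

["'k9uv9o'", "'9o'", "'9o'", "'9o'"]

A `+?`/`*?`/`{m,n}?` starts at its minimum and grows only as far as needed for what follows to match.
Walking the string: at [2:10] → "'k9uv9o'"; at [14:18] → "'9o'"; at [19:23] → "'9o'"; at [24:28] → "'9o'".
No capturing groups, so `findall` returns the 4 full match strings.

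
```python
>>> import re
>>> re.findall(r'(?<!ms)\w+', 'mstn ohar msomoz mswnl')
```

['mstn', 'ohar', 'msomoz', 'mswnl']

`(?!…)`/`(?<!…)` only lets a position through if the neighbouring text does NOT match; no characters are consumed.
No capturing groups, so `findall` returns the 4 full match strings.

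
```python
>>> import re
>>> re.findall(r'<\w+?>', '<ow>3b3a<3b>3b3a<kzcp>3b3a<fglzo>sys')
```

Scanning left to right: at [0:4] → '<ow>'; at [8:12] → '<3b>'; at [16:22] → '<kzcp>'; at [26:33] → '<fglzo>'.
With no groups in the pattern, `findall` gives back each whole match — 4 here.

['<ow>', '<3b>', '<kzcp>', '<fglzo>']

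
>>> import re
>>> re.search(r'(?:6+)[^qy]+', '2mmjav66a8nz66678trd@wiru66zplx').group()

Pattern: one or more of a literal '6' (non-capturing group); then one or more of any character except [qy].
`search` walks the string left to right and returns the first match it finds.
The match spans [6:31] → '66a8nz66678trd@wiru66zplx'.

'66a8nz66678trd@wiru66zplx'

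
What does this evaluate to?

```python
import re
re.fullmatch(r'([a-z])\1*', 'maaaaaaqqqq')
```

None

The backreference `\1` re-matches whatever the first group consumed, character for character.
`fullmatch` succeeds only if the pattern covers the string from start to end.
Here the string isn't matched end-to-end, so the call returns None.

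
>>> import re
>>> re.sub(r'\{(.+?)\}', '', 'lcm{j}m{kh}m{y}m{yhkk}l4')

'lcmmmml4'

With the lazy modifier that quantifier settles for the fewest repetitions that let the rest of the pattern succeed (the atoms after it are unaffected and can still be greedy).
Matches: at [3:6] → '{j}'; at [7:11] → '{kh}'; at [12:15] → '{y}'; at [16:22] → '{yhkk}'.
Every occurrence is swapped for ''.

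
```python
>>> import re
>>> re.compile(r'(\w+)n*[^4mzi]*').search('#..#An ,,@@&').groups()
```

The match spans [4:12] → 'An ,,@@&'.
Captured: group 1 = 'An'.

('An',)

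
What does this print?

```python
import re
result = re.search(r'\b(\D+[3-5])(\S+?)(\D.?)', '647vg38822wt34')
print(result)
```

None

The pattern matches a word boundary (`\b`, zero-width); then one or more of a non-digit, then a character in [3-5] (captured); then one or more of a non-whitespace character (lazy) (captured); then a non-digit, then optionally any character (captured).
Unlike `match`, `search` isn't anchored — it looks for the pattern anywhere in the string.
Here the pattern never matches, so the call returns None.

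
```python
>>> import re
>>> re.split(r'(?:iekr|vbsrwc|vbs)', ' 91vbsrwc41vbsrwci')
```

Alternation tries branches left to right and keeps the first one that lets the overall match succeed at that position.
Matches to split on: at [3:9] → 'vbsrwc'; at [11:17] → 'vbsrwc'.
Each match becomes a cut point; 3 segments remain.

[' 91', '41', 'i']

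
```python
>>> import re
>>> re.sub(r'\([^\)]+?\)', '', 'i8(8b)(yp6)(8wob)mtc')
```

Matches: at [2:6] → '(8b)'; at [6:11] → '(yp6)'; at [11:17] → '(8wob)'.
`sub` substitutes '' at each match site.

'i8mtc'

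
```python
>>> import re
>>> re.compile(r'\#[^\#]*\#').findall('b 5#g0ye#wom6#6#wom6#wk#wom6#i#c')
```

Scanning left to right: at [3:9] → '#g0ye#'; at [13:16] → '#6#'; at [20:24] → '#wk#'; at [28:31] → '#i#'.
With no groups in the pattern, `findall` gives back each whole match — 4 here.

['#g0ye#', '#6#', '#wk#', '#i#']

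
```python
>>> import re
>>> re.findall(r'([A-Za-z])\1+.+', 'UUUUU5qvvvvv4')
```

A backreference is literal: `\1` must see the identical characters the first group matched.
Scanning left to right: at [0:13] match 'UUUUU5qvvvvv4', group 1 = 'U'.
One capturing group, so `findall` returns just the captured substring from the one match — 1 in all.

['U']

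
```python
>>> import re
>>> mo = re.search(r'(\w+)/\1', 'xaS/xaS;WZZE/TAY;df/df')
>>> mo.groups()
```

('xaS',)

The match spans [0:7] → 'xaS/xaS'.
Captured: group 1 = 'xaS'.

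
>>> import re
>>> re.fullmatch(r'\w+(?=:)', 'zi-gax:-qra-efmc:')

None

`re.fullmatch` requires the pattern to consume the entire string.
Here there's no way to consume every character, so the call returns None.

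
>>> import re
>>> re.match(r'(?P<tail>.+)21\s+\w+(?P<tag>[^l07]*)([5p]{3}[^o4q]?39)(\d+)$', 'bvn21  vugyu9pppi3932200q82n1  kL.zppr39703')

This matches one or more of any character (captured as 'tail'); then the literal '21', then one or more of whitespace, then one or more of a word character; then zero or more of any character except [l07] (captured as 'tag'); then exactly 3 of one of [5p], then optionally any character except [o4q], then the literal '39' (captured); then one or more of a digit (captured); then anchored at the end.
`re.match` only tries the pattern at the start of the string.
Here position 0 doesn't satisfy it, so the call returns None.

None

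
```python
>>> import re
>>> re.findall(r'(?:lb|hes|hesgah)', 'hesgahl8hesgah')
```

['hes', 'hes']

Alternation tries branches left to right and keeps the first one that lets the overall match succeed at that position.
Scanning left to right: at [0:3] → 'hes'; at [8:11] → 'hes'.
With no groups in the pattern, `findall` gives back each whole match — 2 here.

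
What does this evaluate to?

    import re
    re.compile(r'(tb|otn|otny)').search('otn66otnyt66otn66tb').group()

'otn'

`re.search` scans for the first position where the pattern succeeds.
The match spans [0:3] → 'otn'.
Captured: group 1 = 'otn'.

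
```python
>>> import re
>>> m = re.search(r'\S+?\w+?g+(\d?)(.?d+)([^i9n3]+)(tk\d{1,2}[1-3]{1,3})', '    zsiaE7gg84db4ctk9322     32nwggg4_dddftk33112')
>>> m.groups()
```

Pattern: one or more of a non-whitespace character (lazy), then one or more of a word character (lazy), then one or more of a literal 'g'; then optionally a digit (captured); then optionally any character, then one or more of a literal 'd' (captured); then one or more of any character except [i9n3] (captured); then the literal 'tk', then 1 to 2 of a digit, then 1 to 3 of a character in [1-3] (captured).
`re.search` tries every starting position until one works.
The match spans [4:24] → 'zsiaE7gg84db4ctk9322'.
Captured: group 1 = '8', group 2 = '4d', group 3 = 'b4c', group 4 = 'tk9322'.

('8', '4d', 'b4c', 'tk9322')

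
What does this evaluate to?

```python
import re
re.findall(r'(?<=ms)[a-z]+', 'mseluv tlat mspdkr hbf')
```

['eluv', 'pdkr']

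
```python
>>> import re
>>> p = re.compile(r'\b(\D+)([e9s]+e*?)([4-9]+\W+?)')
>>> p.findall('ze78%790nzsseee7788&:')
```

The pattern matches a word boundary (`\b`, zero-width); then one or more of a non-digit (captured); then one or more of one of [e9s], then zero or more of a literal 'e' (lazy) (captured); then one or more of a character in [4-9], then one or more of a non-word character (lazy) (captured).
Matches: at [0:5] match 'ze78%', groups = ('z', 'e', '78%').
3 groups means the one result is a tuple of 3 captured strings — 1 here.

[('z', 'e', '78%')]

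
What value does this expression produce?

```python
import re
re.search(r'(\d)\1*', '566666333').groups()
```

The match spans [0:1] → '5'.
Captured: group 1 = '5'.

('5',)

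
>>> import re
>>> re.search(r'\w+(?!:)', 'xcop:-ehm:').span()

(0, 3)

The negative lookaround is zero-width — it rules out positions where the adjacent text would match, without consuming anything.
`search` walks the string left to right and returns the first match it finds.
The match spans [0:3] → 'xco'.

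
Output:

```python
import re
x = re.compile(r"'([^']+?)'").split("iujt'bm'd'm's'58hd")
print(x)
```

Matches to split on: at [4:8] → "'bm'"; at [9:12] → "'m'".
Because the pattern has a capturing group, `split` also inserts each captured text between the pieces.

['iujt', 'bm', 'd', 'm', "s'58hd"]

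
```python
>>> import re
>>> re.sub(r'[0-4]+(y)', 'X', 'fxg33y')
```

This matches one or more of a character in [0-4]; then a literal 'y' (captured).
Matches: at [3:6] → '33y'.
Every occurrence is swapped for 'X'.

'fxgX'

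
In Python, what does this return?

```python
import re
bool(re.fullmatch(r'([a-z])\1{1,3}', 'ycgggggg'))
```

A backreference is literal: `\1` must see the identical characters the first group matched.
For `fullmatch`, every character of the input must be accounted for by the pattern.
Here there's no way to consume every character, so the call returns None, and `bool(None)` is False.

False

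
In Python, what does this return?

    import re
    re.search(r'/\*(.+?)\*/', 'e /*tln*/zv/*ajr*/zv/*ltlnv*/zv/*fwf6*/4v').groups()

('tln',)

`search` walks the string left to right and returns the first match it finds.
The match spans [2:9] → '/*tln*/'.
Captured: group 1 = 'tln'.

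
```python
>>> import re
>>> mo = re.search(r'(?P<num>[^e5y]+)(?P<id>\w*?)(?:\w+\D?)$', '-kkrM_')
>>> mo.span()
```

Pattern: one or more of any character except [e5y] (captured as 'num'); then zero or more of a word character (lazy) (captured as 'id'); then one or more of a word character, then optionally a non-digit (non-capturing group); then anchored at the end.
`re.search` tries every starting position until one works.
The match spans [0:6] → '-kkrM_'.
Captured: group 1 = '-kkrM', group 2 = ''.

(0, 6)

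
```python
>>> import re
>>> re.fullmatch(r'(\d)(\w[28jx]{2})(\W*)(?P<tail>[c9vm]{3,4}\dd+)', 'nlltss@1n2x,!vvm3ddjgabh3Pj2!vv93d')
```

None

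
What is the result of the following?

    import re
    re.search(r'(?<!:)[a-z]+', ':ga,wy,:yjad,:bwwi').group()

A negative assertion filters positions out without eating any characters.
The match spans [2:3] → 'a'.

'a'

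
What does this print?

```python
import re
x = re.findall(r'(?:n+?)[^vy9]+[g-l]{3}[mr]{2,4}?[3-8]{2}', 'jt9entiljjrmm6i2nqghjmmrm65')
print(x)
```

['ntiljjrmm6i2nqghjmmrm65']

Pattern: one or more of a literal 'n' (lazy) (non-capturing group); then one or more of any character except [vy9]; then exactly 3 of a character in [g-l], then 2 to 4 of one of [mr] (lazy), then exactly 2 of a character in [3-8].
Walking the string: at [4:27] → 'ntiljjrmm6i2nqghjmmrm65'.
With no groups in the pattern, `findall` gives back each whole match — 1 here.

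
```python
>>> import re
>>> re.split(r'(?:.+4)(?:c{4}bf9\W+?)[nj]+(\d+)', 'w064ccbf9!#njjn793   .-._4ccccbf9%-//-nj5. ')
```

['', '5', '. ']

Pattern: one or more of any character, then the literal '4' (non-capturing group); then exactly 4 of the literal 'c', then the literal 'bf9', then one or more of a non-word character (lazy) (non-capturing group); then one or more of one of [nj]; then one or more of a digit (captured).
Matches to split on: at [0:41] → 'w064ccbf9!#njjn793   .-._4ccccbf9%-//-nj5'.
`re.split` interleaves the captured-group text with the surrounding fragments.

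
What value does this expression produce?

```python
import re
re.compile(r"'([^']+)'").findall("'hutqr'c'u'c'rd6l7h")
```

['hutqr', 'u']

Matches: at [0:7] match "'hutqr'", group 1 = 'hutqr'; at [8:11] match "'u'", group 1 = 'u'.
With a single group, `findall` returns only what that group captured — 2 items.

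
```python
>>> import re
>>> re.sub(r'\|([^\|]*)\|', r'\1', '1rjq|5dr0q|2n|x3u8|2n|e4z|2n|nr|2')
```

Each match is replaced using the text its own group 1 captured.

'1rjq5dr0q2nx3u82ne4z2nnr2'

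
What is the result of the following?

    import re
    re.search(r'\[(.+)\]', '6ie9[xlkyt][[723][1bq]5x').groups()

('xlkyt][[723][1bq',)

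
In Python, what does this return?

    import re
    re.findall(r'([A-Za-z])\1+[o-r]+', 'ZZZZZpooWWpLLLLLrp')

['Z', 'W', 'L']

`\1` has to match the exact text group 1 already captured.
Matches: at [0:8] match 'ZZZZZpoo', group 1 = 'Z'; at [8:11] match 'WWp', group 1 = 'W'; at [11:18] match 'LLLLLrp', group 1 = 'L'.
One capturing group, so `findall` returns just the captured substring from each match — 3 in all.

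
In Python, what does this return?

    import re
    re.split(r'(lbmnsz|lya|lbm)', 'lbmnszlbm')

['', 'lbmnsz', '', 'lbm', '']

Alternation isn't longest-match — the leftmost alternative that fits at this position is chosen.
Matches to split on: at [0:6] → 'lbmnsz'; at [6:9] → 'lbm'.
Because the pattern has a capturing group, `split` also inserts each captured text between the pieces.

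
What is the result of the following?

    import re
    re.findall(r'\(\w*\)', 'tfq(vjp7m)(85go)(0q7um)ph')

['(vjp7m)', '(85go)', '(0q7um)']

No capturing groups, so `findall` returns the 3 full match strings.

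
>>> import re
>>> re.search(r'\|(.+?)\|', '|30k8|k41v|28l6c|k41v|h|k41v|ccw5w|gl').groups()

('30k8',)

`re.search` tries every starting position until one works.
The match spans [0:6] → '|30k8|'.
Captured: group 1 = '30k8'.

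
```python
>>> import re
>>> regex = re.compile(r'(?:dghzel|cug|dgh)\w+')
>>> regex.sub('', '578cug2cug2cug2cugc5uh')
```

Matches: at [3:22] → 'cug2cug2cug2cugc5uh'.
Every occurrence is swapped for ''.

'578'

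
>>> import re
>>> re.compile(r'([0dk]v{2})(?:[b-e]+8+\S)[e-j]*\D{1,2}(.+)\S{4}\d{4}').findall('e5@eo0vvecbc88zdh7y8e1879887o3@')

[('0vv', '7y8')]

`findall` packs the 2 group values into a tuple for every match.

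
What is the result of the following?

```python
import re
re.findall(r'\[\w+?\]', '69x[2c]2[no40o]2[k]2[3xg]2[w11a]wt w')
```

Since nothing is captured, `findall` lists the 5 matched substrings directly.

['[2c]', '[no40o]', '[k]', '[3xg]', '[w11a]']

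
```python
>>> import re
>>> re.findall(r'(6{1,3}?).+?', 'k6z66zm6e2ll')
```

The `?` after the quantifier makes it lazy — it takes as little as possible before letting the rest of the pattern try.
`findall` collects group 1 from each match (3 total).

['6', '6', '6']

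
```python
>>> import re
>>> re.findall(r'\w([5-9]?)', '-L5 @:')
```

['5']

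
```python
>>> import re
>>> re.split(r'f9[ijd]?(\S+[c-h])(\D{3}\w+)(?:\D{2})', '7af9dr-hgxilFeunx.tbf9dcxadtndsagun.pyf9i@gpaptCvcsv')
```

This matches the literal 'f9', then optionally one of [ijd]; then one or more of a non-whitespace character, then a character in [c-h] (captured); then exactly 3 of a non-digit, then one or more of a word character (captured); then exactly 2 of a non-digit (non-capturing group).
The group in the pattern means `split` returns the separators' captures alongside the pieces.

['7a', 'r-hgxilFeunx.tbf9dcxadtndsagun.pyf9i@g', 'paptCvc', '']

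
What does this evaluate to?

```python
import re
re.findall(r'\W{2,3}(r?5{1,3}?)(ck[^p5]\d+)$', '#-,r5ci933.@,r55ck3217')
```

The pattern matches 2 to 3 of a non-word character; then optionally a literal 'r', then 1 to 3 of a literal '5' (lazy) (captured); then the literal 'ck', then any character except [p5], then one or more of a digit (captured); then anchored at the end.
Multiple groups make `findall` return tuples — one 2-tuple for the one match.

[('r55', 'ck3217')]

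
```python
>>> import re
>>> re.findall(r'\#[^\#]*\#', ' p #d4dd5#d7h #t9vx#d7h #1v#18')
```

['#d4dd5#', '#t9vx#', '#1v#']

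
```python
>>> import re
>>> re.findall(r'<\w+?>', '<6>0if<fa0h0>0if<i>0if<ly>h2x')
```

No capturing groups, so `findall` returns the 4 full match strings.

['<6>', '<fa0h0>', '<i>', '<ly>']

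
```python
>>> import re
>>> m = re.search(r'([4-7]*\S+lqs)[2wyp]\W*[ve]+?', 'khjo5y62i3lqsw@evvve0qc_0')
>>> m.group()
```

'khjo5y62i3lqsw@e'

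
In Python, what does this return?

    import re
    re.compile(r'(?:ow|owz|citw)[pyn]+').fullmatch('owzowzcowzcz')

None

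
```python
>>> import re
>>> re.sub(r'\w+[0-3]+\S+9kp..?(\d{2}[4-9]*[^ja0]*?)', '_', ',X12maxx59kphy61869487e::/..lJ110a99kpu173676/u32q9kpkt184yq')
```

With the lazy modifier that quantifier settles for the fewest repetitions that let the rest of the pattern succeed (the atoms after it are unaffected and can still be greedy).
`sub` substitutes '_' at each match site.

',_yq'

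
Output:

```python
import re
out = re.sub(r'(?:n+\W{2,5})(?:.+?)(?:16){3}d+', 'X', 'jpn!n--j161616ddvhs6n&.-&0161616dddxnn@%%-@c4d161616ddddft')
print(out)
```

jpn!Xvhs6XxXft

The pattern matches one or more of the literal 'n', then 2 to 5 of a non-word character (non-capturing group); then one or more of any character (lazy) (non-capturing group); then the literal '16' repeated 3 times, then one or more of the literal 'd'.
Because the quantifier is non-greedy, it stops expanding at the earliest point where the rest of the pattern can succeed.
Matches: at [4:16] → 'n--j161616dd'; at [20:35] → 'n&.-&0161616ddd'; at [36:56] → 'nn@%%-@c4d161616dddd'.
`sub` substitutes 'X' at each match site.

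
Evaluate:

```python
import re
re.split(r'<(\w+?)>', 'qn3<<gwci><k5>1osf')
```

['qn3<', 'gwci', '', 'k5', '1osf']

Matches to split on: at [4:10] → '<gwci>'; at [10:14] → '<k5>'.
With a capturing group present, the delimiter's captured portion is kept in the result list.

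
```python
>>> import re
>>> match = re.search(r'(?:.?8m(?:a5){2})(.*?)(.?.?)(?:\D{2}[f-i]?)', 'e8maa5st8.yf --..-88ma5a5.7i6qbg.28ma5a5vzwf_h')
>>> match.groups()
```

('.7', 'i6')

This matches optionally any character, then the literal '8m', then the literal 'a5' repeated 2 times (non-capturing group); then zero or more of any character (lazy) (captured); then optionally any character, then optionally any character (captured); then exactly 2 of a non-digit, then optionally a character in [f-i] (non-capturing group).
With the lazy modifier that quantifier settles for the fewest repetitions that let the rest of the pattern succeed (the atoms after it are unaffected and can still be greedy).
Unlike `match`, `search` isn't anchored — it looks for the pattern anywhere in the string.
The match spans [18:32] → '88ma5a5.7i6qbg'.
Captured: group 1 = '.7', group 2 = 'i6'.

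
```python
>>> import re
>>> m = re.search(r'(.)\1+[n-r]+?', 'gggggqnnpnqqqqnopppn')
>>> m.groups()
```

('g',)

The backreference `\1` re-matches whatever the first group consumed, character for character.
`re.search` tries every starting position until one works.
The match spans [0:6] → 'gggggq'.
Captured: group 1 = 'g'.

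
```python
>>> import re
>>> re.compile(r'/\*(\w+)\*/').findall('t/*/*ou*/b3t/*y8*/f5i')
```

['ou', 'y8']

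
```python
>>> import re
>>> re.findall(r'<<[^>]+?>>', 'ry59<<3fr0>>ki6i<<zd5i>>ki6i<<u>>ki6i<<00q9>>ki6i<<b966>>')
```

['<<3fr0>>', '<<zd5i>>', '<<u>>', '<<00q9>>', '<<b966>>']

Matches: at [4:12] → '<<3fr0>>'; at [16:24] → '<<zd5i>>'; at [28:33] → '<<u>>'; at [37:45] → '<<00q9>>'; at [49:57] → '<<b966>>'.
`findall` yields the raw match text (5 of them) because the pattern has no groups.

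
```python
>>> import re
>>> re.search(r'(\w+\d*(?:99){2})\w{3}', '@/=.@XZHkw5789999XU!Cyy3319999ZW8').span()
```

(20, 33)

The pattern matches one or more of a word character, then zero or more of a digit, then the literal '99' repeated 2 times (captured); then exactly 3 of a word character.
The match spans [20:33] → 'Cyy3319999ZW8'.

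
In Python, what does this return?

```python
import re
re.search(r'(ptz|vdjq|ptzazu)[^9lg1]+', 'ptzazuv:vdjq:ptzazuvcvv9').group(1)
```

'ptz'

Alternation isn't longest-match — the leftmost alternative that fits at this position is chosen.
Unlike `match`, `search` isn't anchored — it looks for the pattern anywhere in the string.
The match spans [0:23] → 'ptzazuv:vdjq:ptzazuvcvv'.
Captured: group 1 = 'ptz'.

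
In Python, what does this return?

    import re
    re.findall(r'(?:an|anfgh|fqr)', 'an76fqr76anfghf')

['an', 'fqr', 'an']

`|` is ordered: at each position the engine commits to the first alternative that works.
Since nothing is captured, `findall` lists the 3 matched substrings directly.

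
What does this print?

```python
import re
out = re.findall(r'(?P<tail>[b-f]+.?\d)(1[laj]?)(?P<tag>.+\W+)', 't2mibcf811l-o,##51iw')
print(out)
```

[('bcf81', '1l', '-o,##')]

Pattern: one or more of a character in [b-f], then optionally any character, then a digit (captured as 'tail'); then a literal '1', then optionally one of [laj] (captured); then one or more of any character, then one or more of a non-word character (captured as 'tag').
3 groups means the one result is a tuple of 3 captured strings — 1 here.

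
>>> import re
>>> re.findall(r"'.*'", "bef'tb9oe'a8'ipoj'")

Scanning left to right: at [3:18] → "'tb9oe'a8'ipoj'".
No capturing groups, so `findall` returns the 1 full match string.

["'tb9oe'a8'ipoj'"]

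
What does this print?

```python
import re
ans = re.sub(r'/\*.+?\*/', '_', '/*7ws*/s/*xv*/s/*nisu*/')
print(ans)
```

A non-greedy quantifier consumes as few characters as it can — just enough that the remainder of the pattern still matches from where it stops; whatever follows it matches normally.
Each match is replaced by '_'.

_s_s_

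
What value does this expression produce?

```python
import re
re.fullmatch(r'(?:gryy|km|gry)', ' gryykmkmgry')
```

`re.fullmatch` requires the pattern to consume the entire string.
Here the pattern can't cover the whole string, so the call returns None.

None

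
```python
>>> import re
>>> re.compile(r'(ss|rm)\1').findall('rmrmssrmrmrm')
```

['rm', 'rm']

The backreference `\1` re-matches whatever the first group consumed, character for character.
Scanning left to right: at [0:4] match 'rmrm', group 1 = 'rm'; at [6:10] match 'rmrm', group 1 = 'rm'.
`findall` collects group 1 from each match (2 total).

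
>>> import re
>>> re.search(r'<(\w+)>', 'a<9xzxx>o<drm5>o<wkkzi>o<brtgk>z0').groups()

('9xzxx',)

`re.search` tries every starting position until one works.
The match spans [1:8] → '<9xzxx>'.
Captured: group 1 = '9xzxx'.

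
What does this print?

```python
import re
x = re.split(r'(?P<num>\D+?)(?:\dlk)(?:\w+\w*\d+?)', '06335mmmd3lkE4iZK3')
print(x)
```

['06335', 'mmmd', '']

Pattern: one or more of a non-digit (lazy) (captured as 'num'); then a digit, then the literal 'lk' (non-capturing group); then one or more of a word character, then zero or more of a word character, then one or more of a digit (lazy) (non-capturing group).
Matches to split on: at [5:18] → 'mmmd3lkE4iZK3'.
Because the pattern has a capturing group, `split` also inserts each captured text between the pieces.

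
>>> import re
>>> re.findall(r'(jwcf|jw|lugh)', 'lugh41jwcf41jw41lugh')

The regex engine tests alternatives in the order written; an earlier branch that matches wins even if a later one would match more.
With a single group, `findall` returns only what that group captured — 4 items.

['lugh', 'jwcf', 'jw', 'lugh']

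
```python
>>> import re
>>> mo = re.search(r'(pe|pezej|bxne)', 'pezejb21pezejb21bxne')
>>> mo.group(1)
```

'pe'

The regex engine tests alternatives in the order written; an earlier branch that matches wins even if a later one would match more.
`re.search` scans for the first position where the pattern succeeds.
The match spans [0:2] → 'pe'.
Captured: group 1 = 'pe'.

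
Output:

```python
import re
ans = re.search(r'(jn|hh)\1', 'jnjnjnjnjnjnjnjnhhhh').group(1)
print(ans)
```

jn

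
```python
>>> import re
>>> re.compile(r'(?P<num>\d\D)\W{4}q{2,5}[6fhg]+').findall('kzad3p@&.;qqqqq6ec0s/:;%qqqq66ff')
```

The pattern matches a digit, then a non-digit (captured as 'num'); then exactly 4 of a non-word character, then 2 to 5 of the literal 'q', then one or more of one of [6fhg].
With a single group, `findall` returns only what that group captured — 2 items.

['3p', '0s']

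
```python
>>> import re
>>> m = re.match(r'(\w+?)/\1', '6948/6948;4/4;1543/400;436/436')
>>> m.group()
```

A backreference is literal: `\1` must see the identical characters the first group matched.
`match` is anchored at position 0; if the pattern doesn't fit there, it returns None.
The match spans [0:9] → '6948/6948'.
Captured: group 1 = '6948'.

'6948/6948'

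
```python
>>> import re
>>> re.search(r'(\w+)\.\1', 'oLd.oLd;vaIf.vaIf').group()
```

`\1` has to match the exact text group 1 already captured.
`search` walks the string left to right and returns the first match it finds.
The match spans [0:7] → 'oLd.oLd'.
Captured: group 1 = 'oLd'.

'oLd.oLd'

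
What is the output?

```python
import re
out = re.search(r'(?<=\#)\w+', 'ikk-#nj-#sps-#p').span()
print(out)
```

(5, 7)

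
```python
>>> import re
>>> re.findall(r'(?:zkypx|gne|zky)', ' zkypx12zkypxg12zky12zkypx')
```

['zkypx', 'zkypx', 'zky', 'zkypx']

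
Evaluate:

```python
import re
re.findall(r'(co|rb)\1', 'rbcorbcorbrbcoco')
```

['rb', 'co']

After group 1 captures some text, `\1` only succeeds where that same text appears again.
Walking the string: at [8:12] match 'rbrb', group 1 = 'rb'; at [12:16] match 'coco', group 1 = 'co'.
One capturing group, so `findall` returns just the captured substring from each match — 2 in all.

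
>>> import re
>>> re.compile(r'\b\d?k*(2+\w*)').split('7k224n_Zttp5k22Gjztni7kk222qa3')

['', '224n_Zttp5k22Gjztni7kk222qa3', '']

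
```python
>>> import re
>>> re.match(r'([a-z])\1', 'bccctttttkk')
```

None

With `match`, the pattern is implicitly anchored at the beginning.
Here the string doesn't start with a match, so the call returns None.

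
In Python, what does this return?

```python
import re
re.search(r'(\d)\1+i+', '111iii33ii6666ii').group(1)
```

The match spans [0:6] → '111iii'.
Captured: group 1 = '1'.

'1'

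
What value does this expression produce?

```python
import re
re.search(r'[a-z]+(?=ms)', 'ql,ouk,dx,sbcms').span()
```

(10, 13)

The positive lookaround only admits positions where the adjacent text matches; those characters stay outside the span.
`re.search` scans for the first position where the pattern succeeds.
The match spans [10:13] → 'sbc'.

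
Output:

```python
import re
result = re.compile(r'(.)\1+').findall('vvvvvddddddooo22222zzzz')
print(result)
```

After group 1 captures some text, `\1` only succeeds where that same text appears again.
Because there's exactly one group, `findall` drops the full match and keeps group 1 from each hit.

['v', 'd', 'o', '2', 'z']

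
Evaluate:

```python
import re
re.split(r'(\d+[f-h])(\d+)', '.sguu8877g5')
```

The group in the pattern means `split` returns the separators' captures alongside the pieces.

['.sguu', '8877g', '5', '']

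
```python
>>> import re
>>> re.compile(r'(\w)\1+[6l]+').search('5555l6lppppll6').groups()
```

('5',)

The backreference `\1` re-matches whatever the first group consumed, character for character.
`search` walks the string left to right and returns the first match it finds.
The match spans [0:7] → '5555l6l'.
Captured: group 1 = '5'.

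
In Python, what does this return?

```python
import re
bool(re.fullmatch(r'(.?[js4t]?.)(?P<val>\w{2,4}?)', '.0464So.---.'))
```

The pattern matches optionally any character, then optionally one of [js4t], then any character (captured); then 2 to 4 of a word character (lazy) (captured as 'val').
For `fullmatch`, every character of the input must be accounted for by the pattern.
Here the string isn't matched end-to-end, so the call returns None, and `bool(None)` is False.

False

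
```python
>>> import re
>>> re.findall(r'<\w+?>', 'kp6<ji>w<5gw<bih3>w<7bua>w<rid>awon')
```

['<ji>', '<bih3>', '<7bua>', '<rid>']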